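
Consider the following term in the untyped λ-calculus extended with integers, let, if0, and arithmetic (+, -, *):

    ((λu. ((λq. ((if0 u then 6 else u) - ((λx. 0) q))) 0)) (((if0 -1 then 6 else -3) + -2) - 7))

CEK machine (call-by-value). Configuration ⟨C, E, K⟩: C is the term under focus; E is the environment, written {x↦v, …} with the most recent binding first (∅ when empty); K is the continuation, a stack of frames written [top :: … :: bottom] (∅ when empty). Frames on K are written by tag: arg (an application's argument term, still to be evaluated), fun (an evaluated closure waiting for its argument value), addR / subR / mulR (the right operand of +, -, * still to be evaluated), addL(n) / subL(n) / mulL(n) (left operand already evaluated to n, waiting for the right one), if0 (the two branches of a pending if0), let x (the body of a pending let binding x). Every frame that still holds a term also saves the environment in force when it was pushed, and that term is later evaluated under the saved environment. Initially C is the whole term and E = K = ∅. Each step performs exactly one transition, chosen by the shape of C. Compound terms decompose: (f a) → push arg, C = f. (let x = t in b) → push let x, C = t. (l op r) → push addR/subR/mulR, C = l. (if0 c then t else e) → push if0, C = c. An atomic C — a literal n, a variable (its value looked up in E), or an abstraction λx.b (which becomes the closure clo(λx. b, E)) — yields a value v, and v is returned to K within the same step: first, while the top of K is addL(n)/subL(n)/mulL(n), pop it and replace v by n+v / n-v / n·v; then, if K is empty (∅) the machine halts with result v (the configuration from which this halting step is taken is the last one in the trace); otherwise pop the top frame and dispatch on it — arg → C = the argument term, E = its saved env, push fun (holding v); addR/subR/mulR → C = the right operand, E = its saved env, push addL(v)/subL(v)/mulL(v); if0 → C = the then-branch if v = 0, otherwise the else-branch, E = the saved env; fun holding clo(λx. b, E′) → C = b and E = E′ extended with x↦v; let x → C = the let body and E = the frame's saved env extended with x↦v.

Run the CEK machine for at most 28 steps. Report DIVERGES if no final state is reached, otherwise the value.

Answer: -12

Execution trace:
0. <C=((λu. ((λq. ((if0 u then 6 else u) - ((λx. 0) q))) 0)) (((if0 -1 then 6 else -3) + -2) - 7)), E=∅, K=∅>
1. <C=(λu. ((λq. ((if0 u then 6 else u) - ((λx. 0) q))) 0)), E=∅, K=[arg]>
2. <C=(((if0 -1 then 6 else -3) + -2) - 7), E=∅, K=[fun]>
3. <C=((if0 -1 then 6 else -3) + -2), E=∅, K=[subR :: fun]>
4. <C=(if0 -1 then 6 else -3), E=∅, K=[addR :: subR :: fun]>
5. <C=-1, E=∅, K=[if0 :: addR :: subR :: fun]>
6. <C=-3, E=∅, K=[addR :: subR :: fun]>
7. <C=-2, E=∅, K=[addL(-3) :: subR :: fun]>
8. <C=7, E=∅, K=[subL(-5) :: fun]>
9. <C=((λq. ((if0 u then 6 else u) - ((λx. 0) q))) 0), E={u↦-12}, K=∅>
10. <C=(λq. ((if0 u then 6 else u) - ((λx. 0) q))), E={u↦-12}, K=[arg]>
11. <C=0, E={u↦-12}, K=[fun]>
12. <C=((if0 u then 6 else u) - ((λx. 0) q)), E={q↦0, u↦-12}, K=∅>
13. <C=(if0 u then 6 else u), E={q↦0, u↦-12}, K=[subR]>
14. <C=u, E={q↦0, u↦-12}, K=[if0 :: subR]>
15. <C=u, E={q↦0, u↦-12}, K=[subR]>
16. <C=((λx. 0) q), E={q↦0, u↦-12}, K=[subL(-12)]>
17. <C=(λx. 0), E={q↦0, u↦-12}, K=[arg :: subL(-12)]>
18. <C=q, E={q↦0, u↦-12}, K=[fun :: subL(-12)]>
19. <C=0, E={x↦0, q↦0, u↦-12}, K=[subL(-12)]>
→ final value -12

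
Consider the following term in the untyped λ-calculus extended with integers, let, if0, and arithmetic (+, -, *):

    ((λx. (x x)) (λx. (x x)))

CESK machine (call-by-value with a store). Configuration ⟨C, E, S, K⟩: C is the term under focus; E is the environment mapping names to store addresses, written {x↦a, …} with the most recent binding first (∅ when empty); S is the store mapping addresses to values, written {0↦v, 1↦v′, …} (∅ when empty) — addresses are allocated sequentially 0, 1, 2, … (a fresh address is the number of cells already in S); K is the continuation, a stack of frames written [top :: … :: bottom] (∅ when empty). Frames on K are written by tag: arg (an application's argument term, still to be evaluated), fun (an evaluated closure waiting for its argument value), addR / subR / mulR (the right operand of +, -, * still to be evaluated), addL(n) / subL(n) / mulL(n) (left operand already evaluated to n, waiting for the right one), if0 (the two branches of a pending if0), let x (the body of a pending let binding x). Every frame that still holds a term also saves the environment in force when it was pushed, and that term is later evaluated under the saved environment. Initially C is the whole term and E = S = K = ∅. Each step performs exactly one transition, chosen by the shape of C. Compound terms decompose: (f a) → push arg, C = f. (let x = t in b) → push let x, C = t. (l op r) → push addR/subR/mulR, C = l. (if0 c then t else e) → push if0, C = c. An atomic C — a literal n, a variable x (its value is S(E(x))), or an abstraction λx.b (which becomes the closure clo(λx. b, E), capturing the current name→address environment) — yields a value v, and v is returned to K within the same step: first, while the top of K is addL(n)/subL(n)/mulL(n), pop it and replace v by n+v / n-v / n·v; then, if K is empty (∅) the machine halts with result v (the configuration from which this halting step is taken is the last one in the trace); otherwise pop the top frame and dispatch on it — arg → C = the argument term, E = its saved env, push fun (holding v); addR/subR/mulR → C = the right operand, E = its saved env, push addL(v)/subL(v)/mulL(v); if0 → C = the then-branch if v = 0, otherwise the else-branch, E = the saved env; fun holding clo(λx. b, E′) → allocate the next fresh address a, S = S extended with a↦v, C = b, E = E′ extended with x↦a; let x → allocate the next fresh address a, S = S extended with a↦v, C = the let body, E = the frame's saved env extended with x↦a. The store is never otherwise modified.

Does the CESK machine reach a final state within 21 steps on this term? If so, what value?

[0] <C=((λx. (x x)) (λx. (x x))), E=∅, S=∅, K=∅>
[1] <C=(λx. (x x)), E=∅, S=∅, K=[arg]>
[2] <C=(λx. (x x)), E=∅, S=∅, K=[fun]>
[3] <C=(x x), E={x↦0}, S={0↦clo(λx. (x x), ∅)}, K=∅>
[4] <C=x, E={x↦0}, S={0↦clo(λx. (x x), ∅)}, K=[arg]>
[5] <C=x, E={x↦0}, S={0↦clo(λx. (x x), ∅)}, K=[fun]>
[6] <C=(x x), E={x↦1}, S={0↦clo(λx. (x x), ∅), 1↦clo(λx. (x x), ∅)}, K=∅>
[7] <C=x, E={x↦1}, S={0↦clo(λx. (x x), ∅), 1↦clo(λx. (x x), ∅)}, K=[arg]>
[8] <C=x, E={x↦1}, S={0↦clo(λx. (x x), ∅), 1↦clo(λx. (x x), ∅)}, K=[fun]>
[9] <C=(x x), E={x↦2}, S={0↦clo(λx. (x x), ∅), 1↦clo(λx. (x x), ∅), 2↦clo(λx. (x x), ∅)}, K=∅>
[10] <C=x, E={x↦2}, S={0↦clo(λx. (x x), ∅), 1↦clo(λx. (x x), ∅), 2↦clo(λx. (x x), ∅)}, K=[arg]>
[11] <C=x, E={x↦2}, S={0↦clo(λx. (x x), ∅), 1↦clo(λx. (x x), ∅), 2↦clo(λx. (x x), ∅)}, K=[fun]>
[12] <C=(x x), E={x↦3}, S={0↦clo(λx. (x x), ∅), 1↦clo(λx. (x x), ∅), 2↦clo(λx. (x x), ∅), 3↦clo(λx. (x x), ∅)}, K=∅>
[13] <C=x, E={x↦3}, S={0↦clo(λx. (x x), ∅), 1↦clo(λx. (x x), ∅), 2↦clo(λx. (x x), ∅), 3↦clo(λx. (x x), ∅)}, K=[arg]>
[14] <C=x, E={x↦3}, S={0↦clo(λx. (x x), ∅), 1↦clo(λx. (x x), ∅), 2↦clo(λx. (x x), ∅), 3↦clo(λx. (x x), ∅)}, K=[fun]>
[15] <C=(x x), E={x↦4}, S={0↦clo(λx. (x x), ∅), 1↦clo(λx. (x x), ∅), 2↦clo(λx. (x x), ∅), 3↦clo(λx. (x x), ∅), 4↦clo(λx. (x x), ∅)}, K=∅>
[16] <C=x, E={x↦4}, S={0↦clo(λx. (x x), ∅), 1↦clo(λx. (x x), ∅), 2↦clo(λx. (x x), ∅), 3↦clo(λx. (x x), ∅), 4↦clo(λx. (x x), ∅)}, K=[arg]>
[17] <C=x, E={x↦4}, S={0↦clo(λx. (x x), ∅), 1↦clo(λx. (x x), ∅), 2↦clo(λx. (x x), ∅), 3↦clo(λx. (x x), ∅), 4↦clo(λx. (x x), ∅)}, K=[fun]>
[18] <C=(x x), E={x↦5}, S={0↦clo(λx. (x x), ∅), 1↦clo(λx. (x x), ∅), 2↦clo(λx. (x x), ∅), 3↦clo(λx. (x x), ∅), 4↦clo(λx. (x x), ∅), 5↦clo(λx. (x x), ∅)}, K=∅>
[19] <C=x, E={x↦5}, S={0↦clo(λx. (x x), ∅), 1↦clo(λx. (x x), ∅), 2↦clo(λx. (x x), ∅), 3↦clo(λx. (x x), ∅), 4↦clo(λx. (x x), ∅), 5↦clo(λx. (x x), ∅)}, K=[arg]>
[20] <C=x, E={x↦5}, S={0↦clo(λx. (x x), ∅), 1↦clo(λx. (x x), ∅), 2↦clo(λx. (x x), ∅), 3↦clo(λx. (x x), ∅), 4↦clo(λx. (x x), ∅), 5↦clo(λx. (x x), ∅)}, K=[fun]>
[21] <C=(x x), E={x↦6}, S={0↦clo(λx. (x x), ∅), 1↦clo(λx. (x x), ∅), 2↦clo(λx. (x x), ∅), 3↦clo(λx. (x x), ∅), 4↦clo(λx. (x x), ∅), 5↦clo(λx. (x x), ∅), 6↦clo(λx. (x x), ∅)}, K=∅>
→ 21 transitions taken and the configuration is still not final: no result within 21 steps

Answer: DIVERGES (no final state within 21 steps)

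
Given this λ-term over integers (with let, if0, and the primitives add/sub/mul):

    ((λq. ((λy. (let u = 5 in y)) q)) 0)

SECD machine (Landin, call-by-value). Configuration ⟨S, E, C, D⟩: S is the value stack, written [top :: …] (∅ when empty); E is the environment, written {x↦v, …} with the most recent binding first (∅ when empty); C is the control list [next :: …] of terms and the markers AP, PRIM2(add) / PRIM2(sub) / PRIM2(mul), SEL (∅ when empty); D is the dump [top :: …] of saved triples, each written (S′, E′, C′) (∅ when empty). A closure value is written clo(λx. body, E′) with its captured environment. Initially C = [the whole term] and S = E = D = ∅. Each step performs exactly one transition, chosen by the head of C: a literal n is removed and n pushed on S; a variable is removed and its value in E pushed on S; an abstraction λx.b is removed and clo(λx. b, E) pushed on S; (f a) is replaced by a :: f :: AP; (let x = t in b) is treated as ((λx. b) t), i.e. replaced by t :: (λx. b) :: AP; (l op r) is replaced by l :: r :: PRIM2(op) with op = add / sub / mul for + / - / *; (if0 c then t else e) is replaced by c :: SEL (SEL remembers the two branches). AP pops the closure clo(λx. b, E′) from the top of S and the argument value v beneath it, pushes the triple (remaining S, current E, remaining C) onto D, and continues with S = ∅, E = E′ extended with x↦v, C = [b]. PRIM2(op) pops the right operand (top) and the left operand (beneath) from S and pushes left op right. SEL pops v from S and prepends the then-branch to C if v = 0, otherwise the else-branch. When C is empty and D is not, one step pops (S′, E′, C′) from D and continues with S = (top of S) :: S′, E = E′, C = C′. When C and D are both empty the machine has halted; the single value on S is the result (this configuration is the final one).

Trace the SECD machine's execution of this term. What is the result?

t=0: <S=∅, E=∅, C=[((λq. ((λy. (let u = 5 in y)) q)) 0)], D=∅>
t=1: <S=∅, E=∅, C=[0 :: (λq. ((λy. (let u = 5 in y)) q)) :: AP], D=∅>
t=2: <S=[0], E=∅, C=[(λq. ((λy. (let u = 5 in y)) q)) :: AP], D=∅>
t=3: <S=[clo(λq. ((λy. (let u = 5 in y)) q), ∅) :: 0], E=∅, C=[AP], D=∅>
t=4: <S=∅, E={q↦0}, C=[((λy. (let u = 5 in y)) q)], D=[(∅, ∅, ∅)]>
t=5: <S=∅, E={q↦0}, C=[q :: (λy. (let u = 5 in y)) :: AP], D=[(∅, ∅, ∅)]>
t=6: <S=[0], E={q↦0}, C=[(λy. (let u = 5 in y)) :: AP], D=[(∅, ∅, ∅)]>
t=7: <S=[clo(λy. (let u = 5 in y), {q↦0}) :: 0], E={q↦0}, C=[AP], D=[(∅, ∅, ∅)]>
t=8: <S=∅, E={y↦0, q↦0}, C=[(let u = 5 in y)], D=[(∅, {q↦0}, ∅) :: (∅, ∅, ∅)]>
t=9: <S=∅, E={y↦0, q↦0}, C=[5 :: (λu. y) :: AP], D=[(∅, {q↦0}, ∅) :: (∅, ∅, ∅)]>
t=10: <S=[5], E={y↦0, q↦0}, C=[(λu. y) :: AP], D=[(∅, {q↦0}, ∅) :: (∅, ∅, ∅)]>
t=11: <S=[clo(λu. y, {y↦0, q↦0}) :: 5], E={y↦0, q↦0}, C=[AP], D=[(∅, {q↦0}, ∅) :: (∅, ∅, ∅)]>
t=12: <S=∅, E={u↦5, y↦0, q↦0}, C=[y], D=[(∅, {y↦0, q↦0}, ∅) :: (∅, {q↦0}, ∅) :: (∅, ∅, ∅)]>
t=13: <S=[0], E={u↦5, y↦0, q↦0}, C=∅, D=[(∅, {y↦0, q↦0}, ∅) :: (∅, {q↦0}, ∅) :: (∅, ∅, ∅)]>
t=14: <S=[0], E={y↦0, q↦0}, C=∅, D=[(∅, {q↦0}, ∅) :: (∅, ∅, ∅)]>
t=15: <S=[0], E={q↦0}, C=∅, D=[(∅, ∅, ∅)]>
t=16: <S=[0], E=∅, C=∅, D=∅>
→ final value 0

Answer: 0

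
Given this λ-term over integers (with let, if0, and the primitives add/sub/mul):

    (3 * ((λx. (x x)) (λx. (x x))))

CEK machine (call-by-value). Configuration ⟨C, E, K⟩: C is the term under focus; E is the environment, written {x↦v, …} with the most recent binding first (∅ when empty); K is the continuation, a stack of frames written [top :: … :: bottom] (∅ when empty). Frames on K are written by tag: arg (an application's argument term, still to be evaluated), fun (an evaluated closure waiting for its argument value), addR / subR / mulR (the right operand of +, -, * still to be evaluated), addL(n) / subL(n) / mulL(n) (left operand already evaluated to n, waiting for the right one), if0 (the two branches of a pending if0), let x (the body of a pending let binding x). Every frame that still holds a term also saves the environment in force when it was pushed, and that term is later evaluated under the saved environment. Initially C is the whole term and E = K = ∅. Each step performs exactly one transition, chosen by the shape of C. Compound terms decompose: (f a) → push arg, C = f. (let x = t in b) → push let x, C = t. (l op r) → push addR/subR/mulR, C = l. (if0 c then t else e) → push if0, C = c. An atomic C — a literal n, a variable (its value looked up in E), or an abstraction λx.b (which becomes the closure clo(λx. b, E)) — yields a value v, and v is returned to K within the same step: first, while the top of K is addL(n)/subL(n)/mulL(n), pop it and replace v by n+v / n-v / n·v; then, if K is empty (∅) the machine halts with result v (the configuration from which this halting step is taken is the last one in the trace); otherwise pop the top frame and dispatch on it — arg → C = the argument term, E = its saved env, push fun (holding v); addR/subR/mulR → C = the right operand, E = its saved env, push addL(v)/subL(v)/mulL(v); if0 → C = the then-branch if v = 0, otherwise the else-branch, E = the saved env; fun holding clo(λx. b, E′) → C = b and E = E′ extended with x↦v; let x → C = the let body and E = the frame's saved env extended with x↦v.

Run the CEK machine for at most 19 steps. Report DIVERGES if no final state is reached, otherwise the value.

Answer: DIVERGES (no final state within 19 steps)

Machine steps:
[0] [C=(3 * ((λx. (x x)) (λx. (x x)))) | E=∅ | K=∅]
[1] [C=3 | E=∅ | K=[mulR]]
[2] [C=((λx. (x x)) (λx. (x x))) | E=∅ | K=[mulL(3)]]
[3] [C=(λx. (x x)) | E=∅ | K=[arg :: mulL(3)]]
[4] [C=(λx. (x x)) | E=∅ | K=[fun :: mulL(3)]]
[5] [C=(x x) | E={x↦clo(λx. (x x), ∅)} | K=[mulL(3)]]
[6] [C=x | E={x↦clo(λx. (x x), ∅)} | K=[arg :: mulL(3)]]
[7] [C=x | E={x↦clo(λx. (x x), ∅)} | K=[fun :: mulL(3)]]
… configuration repeats with period 3 (steps 5–7 recur indefinitely) …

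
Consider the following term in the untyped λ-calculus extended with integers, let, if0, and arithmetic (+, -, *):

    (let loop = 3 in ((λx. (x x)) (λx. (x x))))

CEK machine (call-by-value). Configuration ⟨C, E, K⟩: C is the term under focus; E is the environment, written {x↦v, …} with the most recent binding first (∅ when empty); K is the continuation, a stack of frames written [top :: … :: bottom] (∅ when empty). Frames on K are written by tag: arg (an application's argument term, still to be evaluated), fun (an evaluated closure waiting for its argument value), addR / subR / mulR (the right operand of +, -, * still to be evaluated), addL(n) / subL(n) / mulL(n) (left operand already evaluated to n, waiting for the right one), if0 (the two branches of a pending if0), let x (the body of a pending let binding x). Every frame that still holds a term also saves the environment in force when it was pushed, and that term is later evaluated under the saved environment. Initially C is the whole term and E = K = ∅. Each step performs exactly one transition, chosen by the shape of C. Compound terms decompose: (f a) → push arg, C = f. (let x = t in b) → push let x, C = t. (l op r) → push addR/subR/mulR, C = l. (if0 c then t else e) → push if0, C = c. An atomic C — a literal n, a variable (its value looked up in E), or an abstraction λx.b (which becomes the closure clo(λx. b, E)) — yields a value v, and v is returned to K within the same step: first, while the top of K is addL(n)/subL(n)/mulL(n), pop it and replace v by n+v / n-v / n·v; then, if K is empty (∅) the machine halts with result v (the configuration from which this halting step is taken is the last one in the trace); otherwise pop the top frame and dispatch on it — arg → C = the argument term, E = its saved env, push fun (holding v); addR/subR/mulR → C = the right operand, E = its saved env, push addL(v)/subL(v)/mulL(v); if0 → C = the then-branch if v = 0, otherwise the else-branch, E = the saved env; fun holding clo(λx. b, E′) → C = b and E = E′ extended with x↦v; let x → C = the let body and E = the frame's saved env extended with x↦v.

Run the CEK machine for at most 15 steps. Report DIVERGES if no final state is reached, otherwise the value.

0. <C=(let loop = 3 in ((λx. (x x)) (λx. (x x)))), E=∅, K=∅>
1. <C=3, E=∅, K=[let loop]>
2. <C=((λx. (x x)) (λx. (x x))), E={loop↦3}, K=∅>
3. <C=(λx. (x x)), E={loop↦3}, K=[arg]>
4. <C=(λx. (x x)), E={loop↦3}, K=[fun]>
5. <C=(x x), E={x↦clo(λx. (x x), {loop↦3}), loop↦3}, K=∅>
6. <C=x, E={x↦clo(λx. (x x), {loop↦3}), loop↦3}, K=[arg]>
7. <C=x, E={x↦clo(λx. (x x), {loop↦3}), loop↦3}, K=[fun]>
… configuration repeats with period 3 (steps 5–7 recur indefinitely) …

Answer: DIVERGES (no final state within 15 steps)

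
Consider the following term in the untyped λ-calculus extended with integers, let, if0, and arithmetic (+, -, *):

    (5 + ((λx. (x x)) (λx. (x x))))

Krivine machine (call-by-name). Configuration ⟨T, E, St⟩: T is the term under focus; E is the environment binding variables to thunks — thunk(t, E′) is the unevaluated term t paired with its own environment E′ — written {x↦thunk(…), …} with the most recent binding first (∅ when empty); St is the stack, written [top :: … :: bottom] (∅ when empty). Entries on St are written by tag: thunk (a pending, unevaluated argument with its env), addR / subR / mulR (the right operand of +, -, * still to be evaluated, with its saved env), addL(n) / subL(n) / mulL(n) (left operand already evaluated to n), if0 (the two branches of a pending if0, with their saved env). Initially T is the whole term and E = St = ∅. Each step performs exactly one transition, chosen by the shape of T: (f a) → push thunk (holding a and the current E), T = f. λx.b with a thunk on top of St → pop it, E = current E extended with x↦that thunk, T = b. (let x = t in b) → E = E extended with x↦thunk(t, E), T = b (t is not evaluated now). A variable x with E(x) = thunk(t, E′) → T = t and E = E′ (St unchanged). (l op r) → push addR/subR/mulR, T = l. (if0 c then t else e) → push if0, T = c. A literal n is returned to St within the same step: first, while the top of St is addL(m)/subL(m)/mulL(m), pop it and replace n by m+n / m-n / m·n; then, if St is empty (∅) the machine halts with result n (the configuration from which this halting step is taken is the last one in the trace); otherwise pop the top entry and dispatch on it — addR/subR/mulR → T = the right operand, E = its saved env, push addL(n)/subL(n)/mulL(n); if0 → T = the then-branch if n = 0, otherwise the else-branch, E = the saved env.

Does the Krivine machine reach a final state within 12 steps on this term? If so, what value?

Answer: DIVERGES (no final state within 12 steps)

Derivation:
[0] <T=(5 + ((λx. (x x)) (λx. (x x)))), E=∅, St=∅>
[1] <T=5, E=∅, St=[addR]>
[2] <T=((λx. (x x)) (λx. (x x))), E=∅, St=[addL(5)]>
[3] <T=(λx. (x x)), E=∅, St=[thunk :: addL(5)]>
[4] <T=(x x), E={x↦thunk((λx. (x x)), ∅)}, St=[addL(5)]>
[5] <T=x, E={x↦thunk((λx. (x x)), ∅)}, St=[thunk :: addL(5)]>
[6] <T=(λx. (x x)), E=∅, St=[thunk :: addL(5)]>
[7] <T=(x x), E={x↦thunk(x, {x↦thunk((λx. (x x)), ∅)})}, St=[addL(5)]>
[8] <T=x, E={x↦thunk(x, {x↦thunk((λx. (x x)), ∅)})}, St=[thunk :: addL(5)]>
[9] <T=x, E={x↦thunk((λx. (x x)), ∅)}, St=[thunk :: addL(5)]>
[10] <T=(λx. (x x)), E=∅, St=[thunk :: addL(5)]>
[11] <T=(x x), E={x↦thunk(x, {x↦thunk(x, {x↦thunk((λx. (x x)), ∅)})})}, St=[addL(5)]>
[12] <T=x, E={x↦thunk(x, {x↦thunk(x, {x↦thunk((λx. (x x)), ∅)})})}, St=[thunk :: addL(5)]>
→ 12 transitions taken and the configuration is still not final: no result within 12 steps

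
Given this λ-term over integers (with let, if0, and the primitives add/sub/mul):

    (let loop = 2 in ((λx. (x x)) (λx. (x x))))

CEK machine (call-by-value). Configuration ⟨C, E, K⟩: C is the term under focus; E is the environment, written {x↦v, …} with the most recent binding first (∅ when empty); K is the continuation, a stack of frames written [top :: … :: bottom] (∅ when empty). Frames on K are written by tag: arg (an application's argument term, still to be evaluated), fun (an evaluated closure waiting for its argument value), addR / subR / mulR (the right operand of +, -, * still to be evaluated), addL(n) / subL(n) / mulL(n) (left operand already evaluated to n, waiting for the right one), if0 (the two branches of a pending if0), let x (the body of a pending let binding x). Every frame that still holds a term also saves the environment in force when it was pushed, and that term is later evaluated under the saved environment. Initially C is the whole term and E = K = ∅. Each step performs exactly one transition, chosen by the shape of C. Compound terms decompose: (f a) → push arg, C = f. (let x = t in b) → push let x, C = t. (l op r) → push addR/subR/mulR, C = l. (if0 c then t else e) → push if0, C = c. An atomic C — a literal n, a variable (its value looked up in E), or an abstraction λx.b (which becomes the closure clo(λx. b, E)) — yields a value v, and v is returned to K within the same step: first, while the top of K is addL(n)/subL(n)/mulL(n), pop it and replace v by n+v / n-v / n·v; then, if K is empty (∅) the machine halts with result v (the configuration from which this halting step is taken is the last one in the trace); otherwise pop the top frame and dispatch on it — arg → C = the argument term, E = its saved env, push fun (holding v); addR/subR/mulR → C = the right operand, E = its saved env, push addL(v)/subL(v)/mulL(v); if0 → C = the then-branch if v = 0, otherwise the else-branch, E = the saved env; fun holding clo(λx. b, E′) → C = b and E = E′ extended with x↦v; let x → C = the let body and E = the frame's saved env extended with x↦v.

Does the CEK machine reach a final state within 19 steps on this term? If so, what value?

Answer: DIVERGES (no final state within 19 steps)

Derivation:
[0] [C=(let loop = 2 in ((λx. (x x)) (λx. (x x)))) | E=∅ | K=∅]
[1] [C=2 | E=∅ | K=[let loop]]
[2] [C=((λx. (x x)) (λx. (x x))) | E={loop↦2} | K=∅]
[3] [C=(λx. (x x)) | E={loop↦2} | K=[arg]]
[4] [C=(λx. (x x)) | E={loop↦2} | K=[fun]]
[5] [C=(x x) | E={x↦clo(λx. (x x), {loop↦2}), loop↦2} | K=∅]
[6] [C=x | E={x↦clo(λx. (x x), {loop↦2}), loop↦2} | K=[arg]]
[7] [C=x | E={x↦clo(λx. (x x), {loop↦2}), loop↦2} | K=[fun]]
… configuration repeats with period 3 (steps 5–7 recur indefinitely) …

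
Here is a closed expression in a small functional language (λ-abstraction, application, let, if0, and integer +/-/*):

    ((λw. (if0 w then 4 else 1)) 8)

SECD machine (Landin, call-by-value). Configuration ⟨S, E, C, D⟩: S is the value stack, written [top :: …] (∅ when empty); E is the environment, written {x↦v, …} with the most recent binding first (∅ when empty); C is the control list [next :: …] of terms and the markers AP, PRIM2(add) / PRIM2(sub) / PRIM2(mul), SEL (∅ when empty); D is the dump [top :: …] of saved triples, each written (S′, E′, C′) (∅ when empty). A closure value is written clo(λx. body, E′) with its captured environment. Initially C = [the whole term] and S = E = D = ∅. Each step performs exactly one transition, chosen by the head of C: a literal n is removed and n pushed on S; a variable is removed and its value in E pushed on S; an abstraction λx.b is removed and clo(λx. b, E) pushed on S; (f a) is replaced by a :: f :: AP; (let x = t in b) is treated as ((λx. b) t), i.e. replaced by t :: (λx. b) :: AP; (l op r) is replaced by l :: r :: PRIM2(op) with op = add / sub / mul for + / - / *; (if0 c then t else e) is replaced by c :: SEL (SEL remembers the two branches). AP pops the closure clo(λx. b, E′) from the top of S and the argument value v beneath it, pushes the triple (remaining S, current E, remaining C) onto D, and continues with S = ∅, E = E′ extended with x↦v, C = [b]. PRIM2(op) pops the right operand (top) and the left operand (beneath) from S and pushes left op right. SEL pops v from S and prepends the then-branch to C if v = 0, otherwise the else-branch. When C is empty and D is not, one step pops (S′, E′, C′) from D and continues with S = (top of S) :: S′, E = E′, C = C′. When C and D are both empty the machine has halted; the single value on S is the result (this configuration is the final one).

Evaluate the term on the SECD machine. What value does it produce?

t=0: <S=∅, E=∅, C=[((λw. (if0 w then 4 else 1)) 8)], D=∅>
t=1: <S=∅, E=∅, C=[8 :: (λw. (if0 w then 4 else 1)) :: AP], D=∅>
t=2: <S=[8], E=∅, C=[(λw. (if0 w then 4 else 1)) :: AP], D=∅>
t=3: <S=[clo(λw. (if0 w then 4 else 1), ∅) :: 8], E=∅, C=[AP], D=∅>
t=4: <S=∅, E={w↦8}, C=[(if0 w then 4 else 1)], D=[(∅, ∅, ∅)]>
t=5: <S=∅, E={w↦8}, C=[w :: SEL], D=[(∅, ∅, ∅)]>
t=6: <S=[8], E={w↦8}, C=[SEL], D=[(∅, ∅, ∅)]>
t=7: <S=∅, E={w↦8}, C=[1], D=[(∅, ∅, ∅)]>
t=8: <S=[1], E={w↦8}, C=∅, D=[(∅, ∅, ∅)]>
t=9: <S=[1], E=∅, C=∅, D=∅>
→ final value 1

Answer: 1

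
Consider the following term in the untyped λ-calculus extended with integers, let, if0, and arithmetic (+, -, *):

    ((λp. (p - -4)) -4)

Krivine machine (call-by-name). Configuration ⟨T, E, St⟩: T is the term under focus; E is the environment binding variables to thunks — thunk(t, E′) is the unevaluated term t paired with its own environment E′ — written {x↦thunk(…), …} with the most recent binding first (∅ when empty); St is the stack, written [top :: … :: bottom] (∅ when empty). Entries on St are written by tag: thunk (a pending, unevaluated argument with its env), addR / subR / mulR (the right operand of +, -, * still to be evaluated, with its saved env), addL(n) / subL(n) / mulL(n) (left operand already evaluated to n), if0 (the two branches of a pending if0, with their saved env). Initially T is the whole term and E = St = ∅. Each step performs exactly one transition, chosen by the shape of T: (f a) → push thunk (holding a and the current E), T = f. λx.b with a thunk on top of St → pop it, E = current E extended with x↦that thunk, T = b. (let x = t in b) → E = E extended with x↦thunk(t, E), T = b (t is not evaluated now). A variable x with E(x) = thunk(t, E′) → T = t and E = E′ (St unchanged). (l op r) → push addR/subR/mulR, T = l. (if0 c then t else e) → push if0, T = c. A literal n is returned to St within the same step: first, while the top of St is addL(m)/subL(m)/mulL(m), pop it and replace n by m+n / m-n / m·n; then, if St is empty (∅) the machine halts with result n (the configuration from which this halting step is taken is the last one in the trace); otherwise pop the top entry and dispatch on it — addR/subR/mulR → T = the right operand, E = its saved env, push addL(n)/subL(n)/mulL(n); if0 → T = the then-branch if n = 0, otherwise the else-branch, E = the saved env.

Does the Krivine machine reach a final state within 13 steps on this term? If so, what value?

t=0: <T=((λp. (p - -4)) -4), E=∅, St=∅>
t=1: <T=(λp. (p - -4)), E=∅, St=[thunk]>
t=2: <T=(p - -4), E={p↦thunk(-4, ∅)}, St=∅>
t=3: <T=p, E={p↦thunk(-4, ∅)}, St=[subR]>
t=4: <T=-4, E=∅, St=[subR]>
t=5: <T=-4, E={p↦thunk(-4, ∅)}, St=[subL(-4)]>
→ final value 0

Answer: 0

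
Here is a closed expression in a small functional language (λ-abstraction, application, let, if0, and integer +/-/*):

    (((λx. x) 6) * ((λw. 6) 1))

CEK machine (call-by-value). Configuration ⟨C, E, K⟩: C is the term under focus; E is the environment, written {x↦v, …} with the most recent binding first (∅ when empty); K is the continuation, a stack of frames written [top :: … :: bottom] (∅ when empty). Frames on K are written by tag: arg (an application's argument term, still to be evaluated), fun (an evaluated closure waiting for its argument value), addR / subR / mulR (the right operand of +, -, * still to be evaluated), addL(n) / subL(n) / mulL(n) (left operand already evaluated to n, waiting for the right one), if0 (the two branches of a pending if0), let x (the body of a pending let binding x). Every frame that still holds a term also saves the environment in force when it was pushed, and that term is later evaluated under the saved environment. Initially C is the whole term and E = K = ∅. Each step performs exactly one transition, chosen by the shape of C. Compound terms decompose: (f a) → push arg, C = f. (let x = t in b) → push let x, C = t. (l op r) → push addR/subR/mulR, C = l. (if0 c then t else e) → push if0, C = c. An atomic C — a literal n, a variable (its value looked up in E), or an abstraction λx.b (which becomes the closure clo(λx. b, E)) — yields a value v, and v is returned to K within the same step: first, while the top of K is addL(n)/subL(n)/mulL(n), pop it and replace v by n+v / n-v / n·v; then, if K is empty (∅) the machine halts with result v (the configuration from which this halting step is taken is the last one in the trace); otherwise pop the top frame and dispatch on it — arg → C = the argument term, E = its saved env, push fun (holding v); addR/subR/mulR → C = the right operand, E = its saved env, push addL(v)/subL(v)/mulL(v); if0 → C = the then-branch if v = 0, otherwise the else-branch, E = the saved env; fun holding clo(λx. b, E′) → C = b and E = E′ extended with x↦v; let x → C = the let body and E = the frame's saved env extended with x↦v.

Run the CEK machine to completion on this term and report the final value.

[0] <C=(((λx. x) 6) * ((λw. 6) 1)), E=∅, K=∅>
[1] <C=((λx. x) 6), E=∅, K=[mulR]>
[2] <C=(λx. x), E=∅, K=[arg :: mulR]>
[3] <C=6, E=∅, K=[fun :: mulR]>
[4] <C=x, E={x↦6}, K=[mulR]>
[5] <C=((λw. 6) 1), E=∅, K=[mulL(6)]>
[6] <C=(λw. 6), E=∅, K=[arg :: mulL(6)]>
[7] <C=1, E=∅, K=[fun :: mulL(6)]>
[8] <C=6, E={w↦1}, K=[mulL(6)]>
→ final value 36

Answer: 36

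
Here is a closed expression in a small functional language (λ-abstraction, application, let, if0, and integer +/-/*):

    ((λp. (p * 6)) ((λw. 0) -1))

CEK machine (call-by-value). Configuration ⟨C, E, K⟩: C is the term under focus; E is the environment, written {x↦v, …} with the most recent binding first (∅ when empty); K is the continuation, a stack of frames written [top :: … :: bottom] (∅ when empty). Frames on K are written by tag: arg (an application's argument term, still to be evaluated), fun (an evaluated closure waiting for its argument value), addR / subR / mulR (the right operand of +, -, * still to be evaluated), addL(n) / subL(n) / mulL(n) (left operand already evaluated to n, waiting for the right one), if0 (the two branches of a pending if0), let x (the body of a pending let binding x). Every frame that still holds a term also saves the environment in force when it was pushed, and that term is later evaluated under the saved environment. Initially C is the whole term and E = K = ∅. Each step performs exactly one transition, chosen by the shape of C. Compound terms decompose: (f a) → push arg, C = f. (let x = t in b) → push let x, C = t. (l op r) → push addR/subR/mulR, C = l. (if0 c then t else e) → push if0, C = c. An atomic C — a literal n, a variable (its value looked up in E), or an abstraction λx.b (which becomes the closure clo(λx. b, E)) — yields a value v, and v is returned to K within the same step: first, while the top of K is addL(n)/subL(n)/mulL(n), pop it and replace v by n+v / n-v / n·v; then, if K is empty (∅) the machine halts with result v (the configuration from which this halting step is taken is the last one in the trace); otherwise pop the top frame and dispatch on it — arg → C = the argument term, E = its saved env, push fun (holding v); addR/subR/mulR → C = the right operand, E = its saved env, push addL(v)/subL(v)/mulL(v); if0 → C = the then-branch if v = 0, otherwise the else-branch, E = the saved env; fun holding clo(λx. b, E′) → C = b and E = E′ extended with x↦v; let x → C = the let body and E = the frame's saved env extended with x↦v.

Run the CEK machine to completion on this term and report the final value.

0. [C=((λp. (p * 6)) ((λw. 0) -1)) | E=∅ | K=∅]
1. [C=(λp. (p * 6)) | E=∅ | K=[arg]]
2. [C=((λw. 0) -1) | E=∅ | K=[fun]]
3. [C=(λw. 0) | E=∅ | K=[arg :: fun]]
4. [C=-1 | E=∅ | K=[fun :: fun]]
5. [C=0 | E={w↦-1} | K=[fun]]
6. [C=(p * 6) | E={p↦0} | K=∅]
7. [C=p | E={p↦0} | K=[mulR]]
8. [C=6 | E={p↦0} | K=[mulL(0)]]
→ final value 0

Answer: 0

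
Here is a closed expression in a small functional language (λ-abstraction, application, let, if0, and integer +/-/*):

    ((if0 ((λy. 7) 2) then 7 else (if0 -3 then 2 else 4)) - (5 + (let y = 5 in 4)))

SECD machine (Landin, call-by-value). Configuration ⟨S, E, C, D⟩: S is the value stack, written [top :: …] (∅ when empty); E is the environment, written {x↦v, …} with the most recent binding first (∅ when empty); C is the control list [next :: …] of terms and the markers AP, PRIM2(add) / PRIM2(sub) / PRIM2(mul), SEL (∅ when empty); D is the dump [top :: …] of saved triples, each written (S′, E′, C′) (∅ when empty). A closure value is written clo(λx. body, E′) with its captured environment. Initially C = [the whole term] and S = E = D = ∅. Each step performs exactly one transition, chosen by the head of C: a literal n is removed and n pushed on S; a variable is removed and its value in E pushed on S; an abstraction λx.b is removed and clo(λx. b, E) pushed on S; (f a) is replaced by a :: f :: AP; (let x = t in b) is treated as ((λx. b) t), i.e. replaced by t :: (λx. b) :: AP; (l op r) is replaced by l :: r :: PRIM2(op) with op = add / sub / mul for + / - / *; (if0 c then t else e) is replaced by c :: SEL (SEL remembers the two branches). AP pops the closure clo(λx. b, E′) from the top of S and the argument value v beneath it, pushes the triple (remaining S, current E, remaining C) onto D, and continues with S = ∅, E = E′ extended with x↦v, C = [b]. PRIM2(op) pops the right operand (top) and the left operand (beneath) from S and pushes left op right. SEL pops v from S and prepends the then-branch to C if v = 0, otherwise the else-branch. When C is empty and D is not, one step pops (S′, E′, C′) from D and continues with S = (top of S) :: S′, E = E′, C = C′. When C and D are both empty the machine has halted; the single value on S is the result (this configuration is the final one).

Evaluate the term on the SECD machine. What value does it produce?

[0] ⟨S=∅; E=∅; C=[((if0 ((λy. 7) 2) then 7 else (if0 -3 then 2 else 4)) - (5 + (let y = 5 in 4)))]; D=∅⟩
[1] ⟨S=∅; E=∅; C=[(if0 ((λy. 7) 2) then 7 else (if0 -3 then 2 else 4)) :: (5 + (let y = 5 in 4)) :: PRIM2(sub)]; D=∅⟩
[2] ⟨S=∅; E=∅; C=[((λy. 7) 2) :: SEL :: (5 + (let y = 5 in 4)) :: PRIM2(sub)]; D=∅⟩
[3] ⟨S=∅; E=∅; C=[2 :: (λy. 7) :: AP :: SEL :: (5 + (let y = 5 in 4)) :: PRIM2(sub)]; D=∅⟩
[4] ⟨S=[2]; E=∅; C=[(λy. 7) :: AP :: SEL :: (5 + (let y = 5 in 4)) :: PRIM2(sub)]; D=∅⟩
[5] ⟨S=[clo(λy. 7, ∅) :: 2]; E=∅; C=[AP :: SEL :: (5 + (let y = 5 in 4)) :: PRIM2(sub)]; D=∅⟩
[6] ⟨S=∅; E={y↦2}; C=[7]; D=[(∅, ∅, [SEL :: (5 + (let y = 5 in 4)) :: PRIM2(sub)])]⟩
[7] ⟨S=[7]; E={y↦2}; C=∅; D=[(∅, ∅, [SEL :: (5 + (let y = 5 in 4)) :: PRIM2(sub)])]⟩
[8] ⟨S=[7]; E=∅; C=[SEL :: (5 + (let y = 5 in 4)) :: PRIM2(sub)]; D=∅⟩
[9] ⟨S=∅; E=∅; C=[(if0 -3 then 2 else 4) :: (5 + (let y = 5 in 4)) :: PRIM2(sub)]; D=∅⟩
[10] ⟨S=∅; E=∅; C=[-3 :: SEL :: (5 + (let y = 5 in 4)) :: PRIM2(sub)]; D=∅⟩
[11] ⟨S=[-3]; E=∅; C=[SEL :: (5 + (let y = 5 in 4)) :: PRIM2(sub)]; D=∅⟩
[12] ⟨S=∅; E=∅; C=[4 :: (5 + (let y = 5 in 4)) :: PRIM2(sub)]; D=∅⟩
[13] ⟨S=[4]; E=∅; C=[(5 + (let y = 5 in 4)) :: PRIM2(sub)]; D=∅⟩
[14] ⟨S=[4]; E=∅; C=[5 :: (let y = 5 in 4) :: PRIM2(add) :: PRIM2(sub)]; D=∅⟩
[15] ⟨S=[5 :: 4]; E=∅; C=[(let y = 5 in 4) :: PRIM2(add) :: PRIM2(sub)]; D=∅⟩
[16] ⟨S=[5 :: 4]; E=∅; C=[5 :: (λy. 4) :: AP :: PRIM2(add) :: PRIM2(sub)]; D=∅⟩
[17] ⟨S=[5 :: 5 :: 4]; E=∅; C=[(λy. 4) :: AP :: PRIM2(add) :: PRIM2(sub)]; D=∅⟩
[18] ⟨S=[clo(λy. 4, ∅) :: 5 :: 5 :: 4]; E=∅; C=[AP :: PRIM2(add) :: PRIM2(sub)]; D=∅⟩
[19] ⟨S=∅; E={y↦5}; C=[4]; D=[([5 :: 4], ∅, [PRIM2(add) :: PRIM2(sub)])]⟩
[20] ⟨S=[4]; E={y↦5}; C=∅; D=[([5 :: 4], ∅, [PRIM2(add) :: PRIM2(sub)])]⟩
[21] ⟨S=[4 :: 5 :: 4]; E=∅; C=[PRIM2(add) :: PRIM2(sub)]; D=∅⟩
[22] ⟨S=[9 :: 4]; E=∅; C=[PRIM2(sub)]; D=∅⟩
[23] ⟨S=[-5]; E=∅; C=∅; D=∅⟩
→ final value -5

Answer: -5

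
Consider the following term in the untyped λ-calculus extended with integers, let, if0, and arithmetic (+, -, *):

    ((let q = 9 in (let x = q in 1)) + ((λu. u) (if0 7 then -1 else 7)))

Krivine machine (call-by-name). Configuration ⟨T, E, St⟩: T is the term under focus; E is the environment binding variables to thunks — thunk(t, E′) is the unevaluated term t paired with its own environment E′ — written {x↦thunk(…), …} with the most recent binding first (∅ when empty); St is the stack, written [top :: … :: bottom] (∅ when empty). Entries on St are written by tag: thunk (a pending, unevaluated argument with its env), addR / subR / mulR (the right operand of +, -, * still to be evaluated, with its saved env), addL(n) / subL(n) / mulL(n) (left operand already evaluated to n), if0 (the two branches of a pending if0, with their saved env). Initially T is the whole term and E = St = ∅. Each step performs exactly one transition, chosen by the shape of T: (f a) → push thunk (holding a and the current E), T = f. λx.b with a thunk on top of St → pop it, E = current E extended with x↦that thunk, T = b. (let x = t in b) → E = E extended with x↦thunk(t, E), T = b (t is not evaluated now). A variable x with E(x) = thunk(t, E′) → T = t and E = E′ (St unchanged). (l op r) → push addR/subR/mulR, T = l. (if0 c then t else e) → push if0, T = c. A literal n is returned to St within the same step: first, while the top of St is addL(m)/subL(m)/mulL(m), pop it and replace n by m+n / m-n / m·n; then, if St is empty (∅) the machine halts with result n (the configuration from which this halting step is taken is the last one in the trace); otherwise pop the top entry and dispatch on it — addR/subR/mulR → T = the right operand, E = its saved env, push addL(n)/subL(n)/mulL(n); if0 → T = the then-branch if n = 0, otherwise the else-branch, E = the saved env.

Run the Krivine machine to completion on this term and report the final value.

[0] ⟨T=((let q = 9 in (let x = q in 1)) + ((λu. u) (if0 7 then -1 else 7))); E=∅; St=∅⟩
[1] ⟨T=(let q = 9 in (let x = q in 1)); E=∅; St=[addR]⟩
[2] ⟨T=(let x = q in 1); E={q↦thunk(9, ∅)}; St=[addR]⟩
[3] ⟨T=1; E={x↦thunk(q, {q↦thunk(9, ∅)}), q↦thunk(9, ∅)}; St=[addR]⟩
[4] ⟨T=((λu. u) (if0 7 then -1 else 7)); E=∅; St=[addL(1)]⟩
[5] ⟨T=(λu. u); E=∅; St=[thunk :: addL(1)]⟩
[6] ⟨T=u; E={u↦thunk((if0 7 then -1 else 7), ∅)}; St=[addL(1)]⟩
[7] ⟨T=(if0 7 then -1 else 7); E=∅; St=[addL(1)]⟩
[8] ⟨T=7; E=∅; St=[if0 :: addL(1)]⟩
[9] ⟨T=7; E=∅; St=[addL(1)]⟩
→ final value 8

Answer: 8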